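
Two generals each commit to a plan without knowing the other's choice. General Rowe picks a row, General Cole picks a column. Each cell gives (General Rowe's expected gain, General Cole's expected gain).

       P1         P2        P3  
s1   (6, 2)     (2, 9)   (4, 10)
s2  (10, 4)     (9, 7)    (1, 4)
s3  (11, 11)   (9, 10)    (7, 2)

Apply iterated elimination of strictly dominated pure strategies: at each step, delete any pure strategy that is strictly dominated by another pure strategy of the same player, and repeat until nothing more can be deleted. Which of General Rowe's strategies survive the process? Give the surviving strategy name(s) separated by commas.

s2, s3

For General Rowe, s3 strictly dominates s1 on the remaining columns (P1: 11>6, P2: 9>2, P3: 7>4); eliminate s1.
For General Cole, P2 strictly dominates P3 on the remaining rows (s2: 7>4, s3: 10>2); eliminate P3.
Among the remaining strategies, none is strictly dominated by another pure strategy of the same player, so the elimination stops.
Surviving strategies — General Rowe: {s2, s3}; General Cole: {P1, P2}.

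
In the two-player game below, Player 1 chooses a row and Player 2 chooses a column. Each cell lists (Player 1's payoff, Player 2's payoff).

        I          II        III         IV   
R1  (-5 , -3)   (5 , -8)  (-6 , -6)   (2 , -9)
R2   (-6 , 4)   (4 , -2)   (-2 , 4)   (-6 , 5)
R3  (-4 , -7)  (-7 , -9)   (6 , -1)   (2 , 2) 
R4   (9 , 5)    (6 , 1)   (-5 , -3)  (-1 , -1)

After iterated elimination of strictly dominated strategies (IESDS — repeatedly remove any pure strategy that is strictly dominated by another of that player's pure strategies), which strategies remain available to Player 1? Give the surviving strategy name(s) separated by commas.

For Player 2, I strictly dominates II on the remaining rows (R1: -3>-8, R2: 4>-2, R3: -7>-9, R4: 5>1); eliminate II.
Row R2 is eliminated: R3 beats it against every remaining column (I: -4>-6, III: 6>-2, IV: 2>-6).
Among the remaining strategies, none is strictly dominated by another pure strategy of the same player, so the elimination stops.
Surviving strategies — Player 1: {R1, R3, R4}; Player 2: {I, III, IV}.

R1, R3, R4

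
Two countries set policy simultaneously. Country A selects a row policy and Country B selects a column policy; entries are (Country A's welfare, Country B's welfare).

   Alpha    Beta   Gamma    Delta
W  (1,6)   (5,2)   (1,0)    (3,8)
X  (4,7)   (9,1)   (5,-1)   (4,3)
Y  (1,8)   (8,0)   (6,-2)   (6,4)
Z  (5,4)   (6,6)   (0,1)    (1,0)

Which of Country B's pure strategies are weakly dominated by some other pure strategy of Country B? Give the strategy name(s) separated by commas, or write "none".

Gamma

Nothing dominates Alpha: Beta at W (6>2); Gamma at W (6>0); Delta at X (7>3).
Beta: no other strategy beats it everywhere (Alpha at Z (6>4); Gamma at W (2>0); Delta at Z (6>0)).
Gamma is weakly dominated by Alpha (W: 6>0, X: 7>-1, Y: 8>-2, Z: 4>1).
Delta is not dominated — it holds its own against Alpha at W (8>6); Beta at W (8>2); Gamma at W (8>0).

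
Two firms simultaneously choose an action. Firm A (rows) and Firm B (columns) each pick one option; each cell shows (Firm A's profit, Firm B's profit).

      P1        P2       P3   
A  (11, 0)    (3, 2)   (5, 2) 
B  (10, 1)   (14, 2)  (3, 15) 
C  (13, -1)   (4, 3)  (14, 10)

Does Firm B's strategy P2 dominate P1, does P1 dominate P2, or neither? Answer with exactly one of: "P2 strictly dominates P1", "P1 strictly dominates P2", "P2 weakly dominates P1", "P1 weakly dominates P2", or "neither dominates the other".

P2 strictly dominates P1

P2's payoffs vs P1's, by Firm A's action — A: 2>0, B: 2>1, C: 3>-1.
P2 gives a strictly higher payoff against each choice by Firm A, so P2 strictly dominates P1.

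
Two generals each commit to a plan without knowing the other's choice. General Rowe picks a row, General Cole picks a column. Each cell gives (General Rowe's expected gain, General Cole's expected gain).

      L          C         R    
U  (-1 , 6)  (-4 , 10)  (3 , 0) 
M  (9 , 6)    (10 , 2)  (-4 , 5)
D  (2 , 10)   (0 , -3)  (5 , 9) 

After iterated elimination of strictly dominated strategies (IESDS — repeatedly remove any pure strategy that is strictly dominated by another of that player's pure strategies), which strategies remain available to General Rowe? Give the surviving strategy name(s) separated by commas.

M

Row U is eliminated: D beats it against every remaining column (L: 2>-1, C: 0>-4, R: 5>3).
For General Cole, L strictly dominates C on the remaining rows (M: 6>2, D: 10>-3); eliminate C.
Column R is eliminated: L beats it against every remaining row (M: 6>5, D: 10>9).
Row D is eliminated: M beats it against every remaining column (L: 9>2).
Among the remaining strategies, none is strictly dominated by another pure strategy of the same player, so the elimination stops.
Surviving strategies — General Rowe: {M}; General Cole: {L}.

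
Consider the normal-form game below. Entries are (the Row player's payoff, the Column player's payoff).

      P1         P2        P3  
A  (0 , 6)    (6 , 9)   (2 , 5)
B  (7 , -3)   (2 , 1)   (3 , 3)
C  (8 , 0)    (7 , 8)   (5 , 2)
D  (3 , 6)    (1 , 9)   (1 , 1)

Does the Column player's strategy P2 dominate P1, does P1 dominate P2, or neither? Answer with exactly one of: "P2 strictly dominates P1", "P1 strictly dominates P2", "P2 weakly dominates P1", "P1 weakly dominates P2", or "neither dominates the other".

Compare P2 to P1 across each choice by the Row player: A: 9>6, B: 1>-3, C: 8>0, D: 9>6.
Every comparison favours P2, so P2 strictly dominates P1.

P2 strictly dominates P1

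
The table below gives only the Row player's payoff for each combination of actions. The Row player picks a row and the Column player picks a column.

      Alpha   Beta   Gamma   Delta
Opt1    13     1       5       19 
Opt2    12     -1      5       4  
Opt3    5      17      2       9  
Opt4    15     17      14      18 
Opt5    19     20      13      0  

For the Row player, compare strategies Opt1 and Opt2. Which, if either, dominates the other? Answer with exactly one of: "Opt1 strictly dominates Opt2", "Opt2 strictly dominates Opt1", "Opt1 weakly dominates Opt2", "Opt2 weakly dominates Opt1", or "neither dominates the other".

Opt1's payoffs vs Opt2's, by the Column player's action — Alpha: 13>12, Beta: 1>-1, Gamma: 5=5, Delta: 19>4.
Opt1 is at least as good everywhere and strictly better somewhere (tied only at Gamma), so Opt1 weakly but not strictly dominates Opt2.

Opt1 weakly dominates Opt2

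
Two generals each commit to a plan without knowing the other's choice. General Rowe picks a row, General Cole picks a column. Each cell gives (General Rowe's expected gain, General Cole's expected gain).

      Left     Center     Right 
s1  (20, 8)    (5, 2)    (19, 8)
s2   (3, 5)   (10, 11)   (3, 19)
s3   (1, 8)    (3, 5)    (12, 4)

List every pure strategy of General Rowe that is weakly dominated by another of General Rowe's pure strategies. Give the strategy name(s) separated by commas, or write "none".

s1 is not dominated — it holds its own against s2 at Left (20>3); s3 at Left (20>1).
Nothing dominates s2: s1 at Center (10>5); s3 at Left (3>1).
s3 is weakly dominated by s1 (Left: 20>1, Center: 5>3, Right: 19>12).

s3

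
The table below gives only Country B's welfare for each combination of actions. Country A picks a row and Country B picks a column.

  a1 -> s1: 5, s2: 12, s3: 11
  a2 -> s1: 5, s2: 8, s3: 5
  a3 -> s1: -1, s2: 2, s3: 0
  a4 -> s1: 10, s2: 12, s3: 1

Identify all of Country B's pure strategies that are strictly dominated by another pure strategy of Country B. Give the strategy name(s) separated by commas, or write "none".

s1 is strictly dominated by s2 (a1: 12>5, a2: 8>5, a3: 2>-1, a4: 12>10).
Nothing dominates s2: s1 at a1 (12>5); s3 at a1 (12>11).
s2 strictly dominates s3 — a1: 12>11, a2: 8>5, a3: 2>0, a4: 12>1.

s1, s3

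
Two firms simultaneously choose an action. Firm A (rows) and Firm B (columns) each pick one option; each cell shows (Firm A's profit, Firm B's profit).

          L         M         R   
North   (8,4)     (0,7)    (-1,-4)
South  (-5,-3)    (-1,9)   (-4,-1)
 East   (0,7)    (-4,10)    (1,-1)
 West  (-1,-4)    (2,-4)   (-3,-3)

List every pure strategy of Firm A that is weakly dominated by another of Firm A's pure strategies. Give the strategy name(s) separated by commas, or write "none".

North: no other strategy beats it everywhere (South at L (8>-5); East at L (8>0); West at L (8>-1)).
North weakly dominates South — L: 8>-5, M: 0>-1, R: -1>-4.
Nothing dominates East: North at R (1>-1); South at L (0>-5); West at L (0>-1).
West is not dominated — it holds its own against North at M (2>0); South at L (-1>-5); East at M (2>-4).

South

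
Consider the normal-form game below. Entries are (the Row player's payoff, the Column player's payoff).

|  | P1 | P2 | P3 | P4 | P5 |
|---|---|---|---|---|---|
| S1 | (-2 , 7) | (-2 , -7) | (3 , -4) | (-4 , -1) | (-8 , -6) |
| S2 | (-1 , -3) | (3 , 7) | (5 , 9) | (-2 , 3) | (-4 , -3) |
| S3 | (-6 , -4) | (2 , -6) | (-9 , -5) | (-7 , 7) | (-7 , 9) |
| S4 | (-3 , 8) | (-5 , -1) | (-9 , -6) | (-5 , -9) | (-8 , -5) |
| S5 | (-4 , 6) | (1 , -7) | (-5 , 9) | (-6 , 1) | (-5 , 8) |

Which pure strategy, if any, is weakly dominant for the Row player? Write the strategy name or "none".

S2 vs S1: P1: -1>-2, P2: 3>-2, P3: 5>3, P4: -2>-4, P5: -4>-8.
S2 vs S3: P1: -1>-6, P2: 3>2, P3: 5>-9, P4: -2>-7, P5: -4>-7.
S2 vs S4: P1: -1>-3, P2: 3>-5, P3: 5>-9, P4: -2>-5, P5: -4>-8.
S2 vs S5: P1: -1>-4, P2: 3>1, P3: 5>-5, P4: -2>-6, P5: -4>-5.
S2 is at least as good as every other strategy against every opponent action, so it is weakly dominant.

S2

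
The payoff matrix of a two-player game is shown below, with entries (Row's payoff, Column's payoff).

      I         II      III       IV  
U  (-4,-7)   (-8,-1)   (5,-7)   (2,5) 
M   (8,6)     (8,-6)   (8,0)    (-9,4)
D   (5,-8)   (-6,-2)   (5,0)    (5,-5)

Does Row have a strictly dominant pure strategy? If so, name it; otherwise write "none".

none

U fails to dominate M at I (-4<8).
M fails to dominate U at IV (-9<2).
D fails to dominate U at III (5=5).
No single strategy dominates all the others.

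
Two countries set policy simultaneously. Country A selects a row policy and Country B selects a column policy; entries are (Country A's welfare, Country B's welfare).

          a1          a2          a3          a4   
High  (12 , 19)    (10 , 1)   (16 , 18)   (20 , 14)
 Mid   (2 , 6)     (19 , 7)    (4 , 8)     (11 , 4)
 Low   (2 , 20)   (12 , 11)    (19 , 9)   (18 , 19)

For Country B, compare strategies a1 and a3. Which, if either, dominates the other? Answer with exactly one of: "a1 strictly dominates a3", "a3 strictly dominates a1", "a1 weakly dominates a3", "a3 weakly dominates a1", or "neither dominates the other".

neither dominates the other

a1's payoffs vs a3's, by Country A's action — High: 19>18, Mid: 6<8, Low: 20>9.
a1 does better at High, Low but worse at Mid; neither strategy dominates the other.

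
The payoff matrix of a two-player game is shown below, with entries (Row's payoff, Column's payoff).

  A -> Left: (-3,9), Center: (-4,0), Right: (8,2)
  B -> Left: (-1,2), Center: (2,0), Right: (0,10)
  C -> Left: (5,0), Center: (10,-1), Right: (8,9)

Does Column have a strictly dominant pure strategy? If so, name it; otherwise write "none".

Left fails to dominate Right at B (2<10).
Center fails to dominate Left at A (0<9).
Right fails to dominate Left at A (2<9).
No single strategy dominates all the others.

none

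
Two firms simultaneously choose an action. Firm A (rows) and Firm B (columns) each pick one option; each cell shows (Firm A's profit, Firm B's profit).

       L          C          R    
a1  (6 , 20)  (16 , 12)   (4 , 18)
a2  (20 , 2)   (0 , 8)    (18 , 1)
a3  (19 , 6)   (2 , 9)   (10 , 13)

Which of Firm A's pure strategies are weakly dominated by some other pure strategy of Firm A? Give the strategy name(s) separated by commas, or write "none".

none

Nothing dominates a1: a2 at C (16>0); a3 at C (16>2).
a2: no other strategy beats it everywhere (a1 at L (20>6); a3 at L (20>19)).
a3: no other strategy beats it everywhere (a1 at L (19>6); a2 at C (2>0)).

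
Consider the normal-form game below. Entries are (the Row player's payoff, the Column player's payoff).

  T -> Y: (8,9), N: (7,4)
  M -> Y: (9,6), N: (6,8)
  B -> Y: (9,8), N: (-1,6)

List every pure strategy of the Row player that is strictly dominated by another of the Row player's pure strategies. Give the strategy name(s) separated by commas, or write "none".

none

Nothing dominates T: M at N (7>6); B at N (7>-1).
M is not dominated — it holds its own against T at Y (9>8); B at Y (9=9).
B: no other strategy beats it everywhere (T at Y (9>8); M at Y (9=9)).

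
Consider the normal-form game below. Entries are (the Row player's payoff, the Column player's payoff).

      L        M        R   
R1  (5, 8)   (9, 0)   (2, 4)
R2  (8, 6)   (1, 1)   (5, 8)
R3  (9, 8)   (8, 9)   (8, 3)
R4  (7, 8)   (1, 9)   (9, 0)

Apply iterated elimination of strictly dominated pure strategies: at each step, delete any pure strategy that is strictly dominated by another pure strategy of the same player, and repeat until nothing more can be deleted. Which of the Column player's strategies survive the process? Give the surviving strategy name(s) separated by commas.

For the Row player, R3 strictly dominates R2 on the remaining columns (L: 9>8, M: 8>1, R: 8>5); eliminate R2.
For the Column player, L strictly dominates R on the remaining rows (R1: 8>4, R3: 8>3, R4: 8>0); eliminate R.
Row R4 is eliminated: R3 beats it against every remaining column (L: 9>7, M: 8>1).
Among the remaining strategies, none is strictly dominated by another pure strategy of the same player, so the elimination stops.
Surviving strategies — the Row player: {R1, R3}; the Column player: {L, M}.

L, M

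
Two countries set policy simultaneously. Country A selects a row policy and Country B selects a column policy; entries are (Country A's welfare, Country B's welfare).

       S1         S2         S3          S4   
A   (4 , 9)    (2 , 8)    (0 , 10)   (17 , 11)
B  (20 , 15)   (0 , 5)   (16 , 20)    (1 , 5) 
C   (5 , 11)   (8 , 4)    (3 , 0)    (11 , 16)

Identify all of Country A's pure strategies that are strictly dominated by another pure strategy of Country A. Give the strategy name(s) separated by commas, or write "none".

A: no other strategy beats it everywhere (B at S2 (2>0); C at S4 (17>11)).
Nothing dominates B: A at S1 (20>4); C at S1 (20>5).
Nothing dominates C: A at S1 (5>4); B at S2 (8>0).

none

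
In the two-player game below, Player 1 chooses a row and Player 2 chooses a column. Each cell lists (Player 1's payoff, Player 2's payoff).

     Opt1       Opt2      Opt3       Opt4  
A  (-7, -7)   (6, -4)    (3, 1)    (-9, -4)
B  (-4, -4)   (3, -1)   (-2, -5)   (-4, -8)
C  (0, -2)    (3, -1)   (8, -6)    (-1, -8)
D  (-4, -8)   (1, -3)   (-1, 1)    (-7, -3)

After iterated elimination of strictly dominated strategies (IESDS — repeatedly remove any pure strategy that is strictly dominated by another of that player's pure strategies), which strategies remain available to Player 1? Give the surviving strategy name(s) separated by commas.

A, C

Player 1's strategy D is strictly dominated by C (Opt1: 0>-4, Opt2: 3>1, Opt3: 8>-1, Opt4: -1>-7) and is removed.
For Player 2, Opt2 strictly dominates Opt1 on the remaining rows (A: -4>-7, B: -1>-4, C: -1>-2); eliminate Opt1.
Column Opt4 is eliminated: Opt3 beats it against every remaining row (A: 1>-4, B: -5>-8, C: -6>-8).
For Player 1, A strictly dominates B on the remaining columns (Opt2: 6>3, Opt3: 3>-2); eliminate B.
Among the remaining strategies, none is strictly dominated by another pure strategy of the same player, so the elimination stops.
Surviving strategies — Player 1: {A, C}; Player 2: {Opt2, Opt3}.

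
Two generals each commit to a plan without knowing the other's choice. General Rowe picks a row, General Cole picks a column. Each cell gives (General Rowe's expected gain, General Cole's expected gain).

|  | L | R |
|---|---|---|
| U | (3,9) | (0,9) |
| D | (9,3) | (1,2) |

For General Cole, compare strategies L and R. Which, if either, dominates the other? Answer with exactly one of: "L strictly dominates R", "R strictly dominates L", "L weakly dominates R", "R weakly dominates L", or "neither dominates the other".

L's payoffs vs R's, by General Rowe's action — U: 9=9, D: 3>2.
L is at least as good everywhere and strictly better somewhere (tied only at U), so L weakly but not strictly dominates R.

L weakly dominates R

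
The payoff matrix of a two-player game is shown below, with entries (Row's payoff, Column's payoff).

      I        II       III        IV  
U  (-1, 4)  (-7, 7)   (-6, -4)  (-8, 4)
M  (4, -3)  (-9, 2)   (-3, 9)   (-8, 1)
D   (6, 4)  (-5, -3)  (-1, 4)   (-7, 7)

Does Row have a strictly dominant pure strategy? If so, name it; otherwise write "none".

D

D vs U: I: 6>-1, II: -5>-7, III: -1>-6, IV: -7>-8.
D vs M: I: 6>4, II: -5>-9, III: -1>-3, IV: -7>-8.
D strictly beats every other strategy against every opponent action, so it is strictly dominant.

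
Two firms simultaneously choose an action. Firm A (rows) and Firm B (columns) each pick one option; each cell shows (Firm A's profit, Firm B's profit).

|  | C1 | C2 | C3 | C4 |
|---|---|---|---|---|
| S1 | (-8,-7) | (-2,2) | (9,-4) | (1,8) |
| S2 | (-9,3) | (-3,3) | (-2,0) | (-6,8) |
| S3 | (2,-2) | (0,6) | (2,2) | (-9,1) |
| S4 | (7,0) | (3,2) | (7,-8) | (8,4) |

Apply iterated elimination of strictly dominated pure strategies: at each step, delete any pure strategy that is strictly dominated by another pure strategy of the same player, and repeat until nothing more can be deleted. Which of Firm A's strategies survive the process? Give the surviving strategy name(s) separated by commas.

S4

Firm A's strategy S2 is strictly dominated by S1 (C1: -8>-9, C2: -2>-3, C3: 9>-2, C4: 1>-6) and is removed.
For Firm A, S4 strictly dominates S3 on the remaining columns (C1: 7>2, C2: 3>0, C3: 7>2, C4: 8>-9); eliminate S3.
Column C1 is eliminated: C2 beats it against every remaining row (S1: 2>-7, S4: 2>0).
For Firm B, C4 strictly dominates C2 on the remaining rows (S1: 8>2, S4: 4>2); eliminate C2.
Firm B's strategy C3 is strictly dominated by C4 (S1: 8>-4, S4: 4>-8) and is removed.
Row S1 is eliminated: S4 beats it against every remaining column (C4: 8>1).
Among the remaining strategies, none is strictly dominated by another pure strategy of the same player, so the elimination stops.
Surviving strategies — Firm A: {S4}; Firm B: {C4}.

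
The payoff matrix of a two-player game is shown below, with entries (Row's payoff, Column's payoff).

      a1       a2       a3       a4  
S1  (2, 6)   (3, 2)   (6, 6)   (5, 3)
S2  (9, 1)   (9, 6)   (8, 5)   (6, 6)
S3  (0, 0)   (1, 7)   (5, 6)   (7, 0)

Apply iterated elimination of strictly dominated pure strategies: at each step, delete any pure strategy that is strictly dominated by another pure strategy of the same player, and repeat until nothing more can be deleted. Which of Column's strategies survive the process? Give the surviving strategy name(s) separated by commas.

Row's strategy S1 is strictly dominated by S2 (a1: 9>2, a2: 9>3, a3: 8>6, a4: 6>5) and is removed.
For Column, a2 strictly dominates a1 on the remaining rows (S2: 6>1, S3: 7>0); eliminate a1.
For Column, a2 strictly dominates a3 on the remaining rows (S2: 6>5, S3: 7>6); eliminate a3.
Among the remaining strategies, none is strictly dominated by another pure strategy of the same player, so the elimination stops.
Surviving strategies — Row: {S2, S3}; Column: {a2, a4}.

a2, a4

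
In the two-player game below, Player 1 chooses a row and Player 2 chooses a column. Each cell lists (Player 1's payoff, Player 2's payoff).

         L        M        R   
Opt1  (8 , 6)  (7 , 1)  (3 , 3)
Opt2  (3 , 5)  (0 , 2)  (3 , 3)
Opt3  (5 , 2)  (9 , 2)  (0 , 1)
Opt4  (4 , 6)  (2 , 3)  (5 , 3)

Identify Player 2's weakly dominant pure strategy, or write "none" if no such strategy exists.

L

L vs M: Opt1: 6>1, Opt2: 5>2, Opt3: 2=2, Opt4: 6>3.
L vs R: Opt1: 6>3, Opt2: 5>3, Opt3: 2>1, Opt4: 6>3.
L is at least as good as every other strategy against every opponent action, so it is weakly dominant.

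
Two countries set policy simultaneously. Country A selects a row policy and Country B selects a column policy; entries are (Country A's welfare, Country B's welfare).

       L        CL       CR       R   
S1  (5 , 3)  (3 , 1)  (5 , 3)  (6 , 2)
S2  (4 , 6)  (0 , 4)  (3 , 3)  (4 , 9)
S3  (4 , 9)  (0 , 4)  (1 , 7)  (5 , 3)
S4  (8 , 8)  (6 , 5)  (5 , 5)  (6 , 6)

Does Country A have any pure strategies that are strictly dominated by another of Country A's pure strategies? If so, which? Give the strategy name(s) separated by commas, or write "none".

S1 is not dominated — it holds its own against S2 at L (5>4); S3 at L (5>4); S4 at CR (5=5).
S1 strictly dominates S2 — L: 5>4, CL: 3>0, CR: 5>3, R: 6>4.
S3: dominated, since S1 does at least as well everywhere (L: 5>4, CL: 3>0, CR: 5>1, R: 6>5).
S4: no other strategy beats it everywhere (S1 at L (8>5); S2 at L (8>4); S3 at L (8>4)).

S2, S3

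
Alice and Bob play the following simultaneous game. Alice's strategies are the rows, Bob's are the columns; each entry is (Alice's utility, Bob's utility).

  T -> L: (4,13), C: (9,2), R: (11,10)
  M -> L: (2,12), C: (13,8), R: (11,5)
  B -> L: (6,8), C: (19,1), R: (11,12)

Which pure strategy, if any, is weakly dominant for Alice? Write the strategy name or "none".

B vs T: L: 6>4, C: 19>9, R: 11=11.
B vs M: L: 6>2, C: 19>13, R: 11=11.
B is at least as good as every other strategy against every opponent action, so it is weakly dominant.

B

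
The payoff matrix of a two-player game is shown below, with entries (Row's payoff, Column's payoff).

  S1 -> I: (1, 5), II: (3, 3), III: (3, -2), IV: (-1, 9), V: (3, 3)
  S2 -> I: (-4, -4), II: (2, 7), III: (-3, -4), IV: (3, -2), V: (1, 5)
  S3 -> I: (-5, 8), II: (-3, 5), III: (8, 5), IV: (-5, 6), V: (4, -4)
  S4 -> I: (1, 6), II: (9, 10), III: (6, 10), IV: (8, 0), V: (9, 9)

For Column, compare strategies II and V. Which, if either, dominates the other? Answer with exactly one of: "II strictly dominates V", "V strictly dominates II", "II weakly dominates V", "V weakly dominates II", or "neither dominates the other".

Compare II to V across every action of Row: S1: 3=3, S2: 7>5, S3: 5>-4, S4: 10>9.
II is at least as good everywhere and strictly better somewhere (tied only at S1), so II weakly but not strictly dominates V.

II weakly dominates V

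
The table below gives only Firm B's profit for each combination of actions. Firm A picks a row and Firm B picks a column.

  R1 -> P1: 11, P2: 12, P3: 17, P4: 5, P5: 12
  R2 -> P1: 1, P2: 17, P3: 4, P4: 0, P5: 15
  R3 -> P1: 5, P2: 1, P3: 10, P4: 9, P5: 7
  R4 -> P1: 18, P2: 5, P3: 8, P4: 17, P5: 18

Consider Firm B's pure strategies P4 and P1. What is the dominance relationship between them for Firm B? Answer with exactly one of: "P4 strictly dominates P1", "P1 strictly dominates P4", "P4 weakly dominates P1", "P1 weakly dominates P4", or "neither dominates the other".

P4's payoffs vs P1's, by Firm A's action — R1: 5<11, R2: 0<1, R3: 9>5, R4: 17<18.
P4 does better at R3 but worse at R1, R2, R4; neither strategy dominates the other.

neither dominates the other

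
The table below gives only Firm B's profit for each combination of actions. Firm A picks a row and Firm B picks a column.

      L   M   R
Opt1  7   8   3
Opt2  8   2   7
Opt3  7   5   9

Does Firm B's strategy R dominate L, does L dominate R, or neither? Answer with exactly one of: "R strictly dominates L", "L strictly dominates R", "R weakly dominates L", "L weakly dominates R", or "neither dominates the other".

neither dominates the other

Compare R to L across every action of Firm A: Opt1: 3<7, Opt2: 7<8, Opt3: 9>7.
R does better at Opt3 but worse at Opt1, Opt2; neither strategy dominates the other.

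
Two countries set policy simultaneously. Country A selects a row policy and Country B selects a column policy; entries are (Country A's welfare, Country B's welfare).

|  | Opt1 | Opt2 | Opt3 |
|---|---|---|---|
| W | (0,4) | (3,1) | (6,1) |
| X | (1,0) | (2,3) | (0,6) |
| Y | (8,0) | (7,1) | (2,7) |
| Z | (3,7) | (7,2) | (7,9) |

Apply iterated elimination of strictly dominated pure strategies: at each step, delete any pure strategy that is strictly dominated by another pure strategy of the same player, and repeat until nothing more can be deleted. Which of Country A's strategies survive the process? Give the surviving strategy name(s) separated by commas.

Z

Country A's strategy W is strictly dominated by Z (Opt1: 3>0, Opt2: 7>3, Opt3: 7>6) and is removed.
For Country A, Y strictly dominates X on the remaining columns (Opt1: 8>1, Opt2: 7>2, Opt3: 2>0); eliminate X.
For Country B, Opt3 strictly dominates Opt1 on the remaining rows (Y: 7>0, Z: 9>7); eliminate Opt1.
For Country B, Opt3 strictly dominates Opt2 on the remaining rows (Y: 7>1, Z: 9>2); eliminate Opt2.
Country A's strategy Y is strictly dominated by Z (Opt3: 7>2) and is removed.
Among the remaining strategies, none is strictly dominated by another pure strategy of the same player, so the elimination stops.
Surviving strategies — Country A: {Z}; Country B: {Opt3}.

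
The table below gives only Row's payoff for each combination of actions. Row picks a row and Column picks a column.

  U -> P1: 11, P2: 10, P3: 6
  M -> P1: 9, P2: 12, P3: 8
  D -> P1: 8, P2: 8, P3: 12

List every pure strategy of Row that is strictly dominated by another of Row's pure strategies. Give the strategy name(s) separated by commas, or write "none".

none

U is not dominated — it holds its own against M at P1 (11>9); D at P1 (11>8).
Nothing dominates M: U at P2 (12>10); D at P1 (9>8).
D is not dominated — it holds its own against U at P3 (12>6); M at P3 (12>8).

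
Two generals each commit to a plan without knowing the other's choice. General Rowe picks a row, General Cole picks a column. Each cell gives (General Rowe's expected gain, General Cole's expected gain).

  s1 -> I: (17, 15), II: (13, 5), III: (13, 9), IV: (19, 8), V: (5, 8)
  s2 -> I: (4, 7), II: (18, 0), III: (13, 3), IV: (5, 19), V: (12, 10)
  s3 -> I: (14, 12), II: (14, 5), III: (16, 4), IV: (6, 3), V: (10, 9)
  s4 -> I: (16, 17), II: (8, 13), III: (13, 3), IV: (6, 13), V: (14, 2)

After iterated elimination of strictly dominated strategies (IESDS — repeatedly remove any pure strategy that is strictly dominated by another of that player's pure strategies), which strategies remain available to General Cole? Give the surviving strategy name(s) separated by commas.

I

Column II is eliminated: I beats it against every remaining row (s1: 15>5, s2: 7>0, s3: 12>5, s4: 17>13).
For General Cole, I strictly dominates III on the remaining rows (s1: 15>9, s2: 7>3, s3: 12>4, s4: 17>3); eliminate III.
General Rowe's strategy s2 is strictly dominated by s4 (I: 16>4, IV: 6>5, V: 14>12) and is removed.
Column IV is eliminated: I beats it against every remaining row (s1: 15>8, s3: 12>3, s4: 17>13).
General Rowe's strategy s3 is strictly dominated by s4 (I: 16>14, V: 14>10) and is removed.
Column V is eliminated: I beats it against every remaining row (s1: 15>8, s4: 17>2).
Row s4 is eliminated: s1 beats it against every remaining column (I: 17>16).
Among the remaining strategies, none is strictly dominated by another pure strategy of the same player, so the elimination stops.
Surviving strategies — General Rowe: {s1}; General Cole: {I}.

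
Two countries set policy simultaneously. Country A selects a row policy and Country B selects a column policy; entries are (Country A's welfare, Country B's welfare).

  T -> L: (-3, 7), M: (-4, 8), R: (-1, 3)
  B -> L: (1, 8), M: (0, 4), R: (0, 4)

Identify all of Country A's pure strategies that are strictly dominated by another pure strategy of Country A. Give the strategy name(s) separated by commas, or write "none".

T

T is strictly dominated by B (L: 1>-3, M: 0>-4, R: 0>-1).
B is not dominated — it holds its own against T at L (1>-3).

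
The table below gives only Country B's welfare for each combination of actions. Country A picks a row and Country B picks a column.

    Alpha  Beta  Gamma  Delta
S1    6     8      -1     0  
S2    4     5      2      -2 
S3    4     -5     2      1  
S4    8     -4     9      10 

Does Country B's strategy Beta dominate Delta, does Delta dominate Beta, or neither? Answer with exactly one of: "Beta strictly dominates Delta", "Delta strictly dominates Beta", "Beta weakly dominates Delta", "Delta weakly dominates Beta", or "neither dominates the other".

neither dominates the other

Compare Beta to Delta across every action of Country A: S1: 8>0, S2: 5>-2, S3: -5<1, S4: -4<10.
Beta does better at S1, S2 but worse at S3, S4; neither strategy dominates the other.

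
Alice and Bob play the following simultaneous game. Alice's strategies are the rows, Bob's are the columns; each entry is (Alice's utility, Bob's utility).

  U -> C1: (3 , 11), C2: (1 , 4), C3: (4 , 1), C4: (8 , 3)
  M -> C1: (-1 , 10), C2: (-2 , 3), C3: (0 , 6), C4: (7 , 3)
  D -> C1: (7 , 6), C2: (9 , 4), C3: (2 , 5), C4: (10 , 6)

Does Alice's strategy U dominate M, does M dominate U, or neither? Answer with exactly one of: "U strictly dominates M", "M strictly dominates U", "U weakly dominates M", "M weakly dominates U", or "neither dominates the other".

U's payoffs vs M's, by Bob's action — C1: 3>-1, C2: 1>-2, C3: 4>0, C4: 8>7.
U gives a strictly higher payoff against each opponent action, so U strictly dominates M.

U strictly dominates M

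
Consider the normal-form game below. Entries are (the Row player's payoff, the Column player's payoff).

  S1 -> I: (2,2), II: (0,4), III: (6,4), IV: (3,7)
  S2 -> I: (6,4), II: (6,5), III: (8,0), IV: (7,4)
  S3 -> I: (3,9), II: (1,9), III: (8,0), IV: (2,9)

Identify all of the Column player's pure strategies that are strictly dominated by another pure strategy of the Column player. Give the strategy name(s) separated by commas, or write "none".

III

Nothing dominates I: II at S3 (9=9); III at S2 (4>0); IV at S2 (4=4).
Nothing dominates II: I at S1 (4>2); III at S1 (4=4); IV at S2 (5>4).
IV strictly dominates III — S1: 7>4, S2: 4>0, S3: 9>0.
Nothing dominates IV: I at S1 (7>2); II at S1 (7>4); III at S1 (7>4).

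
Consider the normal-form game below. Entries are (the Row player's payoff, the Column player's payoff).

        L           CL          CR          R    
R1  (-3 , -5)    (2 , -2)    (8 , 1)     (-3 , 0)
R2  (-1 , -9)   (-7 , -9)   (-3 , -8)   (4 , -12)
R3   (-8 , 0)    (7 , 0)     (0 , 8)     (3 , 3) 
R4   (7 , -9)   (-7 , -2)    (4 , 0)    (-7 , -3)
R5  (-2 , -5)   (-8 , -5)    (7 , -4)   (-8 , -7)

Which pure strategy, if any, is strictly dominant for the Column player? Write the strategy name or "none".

CR

CR vs L: R1: 1>-5, R2: -8>-9, R3: 8>0, R4: 0>-9, R5: -4>-5.
CR vs CL: R1: 1>-2, R2: -8>-9, R3: 8>0, R4: 0>-2, R5: -4>-5.
CR vs R: R1: 1>0, R2: -8>-12, R3: 8>3, R4: 0>-3, R5: -4>-7.
CR strictly beats every other strategy against every opponent action, so it is strictly dominant.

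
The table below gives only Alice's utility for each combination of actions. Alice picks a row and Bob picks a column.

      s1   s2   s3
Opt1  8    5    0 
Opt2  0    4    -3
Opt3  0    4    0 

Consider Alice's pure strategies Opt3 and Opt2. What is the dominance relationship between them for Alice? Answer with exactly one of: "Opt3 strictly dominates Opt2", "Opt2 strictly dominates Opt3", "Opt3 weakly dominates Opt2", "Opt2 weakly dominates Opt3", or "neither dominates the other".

Opt3's payoffs vs Opt2's, by Bob's action — s1: 0=0, s2: 4=4, s3: 0>-3.
Opt3 is at least as good everywhere and strictly better somewhere (tied only at s1, s2), so Opt3 weakly but not strictly dominates Opt2.

Opt3 weakly dominates Opt2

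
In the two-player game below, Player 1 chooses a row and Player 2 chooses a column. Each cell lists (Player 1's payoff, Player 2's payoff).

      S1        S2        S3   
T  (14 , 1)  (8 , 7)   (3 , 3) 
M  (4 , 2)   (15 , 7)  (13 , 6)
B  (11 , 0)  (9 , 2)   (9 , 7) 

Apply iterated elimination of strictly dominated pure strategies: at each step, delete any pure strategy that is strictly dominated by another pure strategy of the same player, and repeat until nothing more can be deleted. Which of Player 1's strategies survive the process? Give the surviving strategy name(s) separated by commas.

For Player 2, S2 strictly dominates S1 on the remaining rows (T: 7>1, M: 7>2, B: 2>0); eliminate S1.
For Player 1, M strictly dominates T on the remaining columns (S2: 15>8, S3: 13>3); eliminate T.
For Player 1, M strictly dominates B on the remaining columns (S2: 15>9, S3: 13>9); eliminate B.
Player 2's strategy S3 is strictly dominated by S2 (M: 7>6) and is removed.
Among the remaining strategies, none is strictly dominated by another pure strategy of the same player, so the elimination stops.
Surviving strategies — Player 1: {M}; Player 2: {S2}.

M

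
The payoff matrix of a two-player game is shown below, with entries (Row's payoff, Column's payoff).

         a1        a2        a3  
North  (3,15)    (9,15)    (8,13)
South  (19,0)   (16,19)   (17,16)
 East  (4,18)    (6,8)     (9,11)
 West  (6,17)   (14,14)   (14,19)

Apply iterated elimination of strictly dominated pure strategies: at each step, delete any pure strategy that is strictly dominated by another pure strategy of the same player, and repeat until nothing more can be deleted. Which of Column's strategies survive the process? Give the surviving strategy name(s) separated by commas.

Row North is eliminated: South beats it against every remaining column (a1: 19>3, a2: 16>9, a3: 17>8).
For Row, South strictly dominates East on the remaining columns (a1: 19>4, a2: 16>6, a3: 17>9); eliminate East.
Row West is eliminated: South beats it against every remaining column (a1: 19>6, a2: 16>14, a3: 17>14).
Column's strategy a1 is strictly dominated by a2 (South: 19>0) and is removed.
Column a3 is eliminated: a2 beats it against every remaining row (South: 19>16).
Among the remaining strategies, none is strictly dominated by another pure strategy of the same player, so the elimination stops.
Surviving strategies — Row: {South}; Column: {a2}.

a2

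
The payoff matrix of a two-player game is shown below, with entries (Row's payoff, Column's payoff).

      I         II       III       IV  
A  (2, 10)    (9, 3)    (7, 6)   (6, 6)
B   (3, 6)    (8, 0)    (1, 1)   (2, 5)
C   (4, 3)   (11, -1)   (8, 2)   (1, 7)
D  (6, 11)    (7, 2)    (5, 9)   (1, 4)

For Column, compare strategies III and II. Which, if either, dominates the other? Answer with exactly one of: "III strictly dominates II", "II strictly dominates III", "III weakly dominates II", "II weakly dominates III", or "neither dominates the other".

III strictly dominates II

Compare III to II across each opponent action: A: 6>3, B: 1>0, C: 2>-1, D: 9>2.
III gives a strictly higher payoff against each opponent action, so III strictly dominates II.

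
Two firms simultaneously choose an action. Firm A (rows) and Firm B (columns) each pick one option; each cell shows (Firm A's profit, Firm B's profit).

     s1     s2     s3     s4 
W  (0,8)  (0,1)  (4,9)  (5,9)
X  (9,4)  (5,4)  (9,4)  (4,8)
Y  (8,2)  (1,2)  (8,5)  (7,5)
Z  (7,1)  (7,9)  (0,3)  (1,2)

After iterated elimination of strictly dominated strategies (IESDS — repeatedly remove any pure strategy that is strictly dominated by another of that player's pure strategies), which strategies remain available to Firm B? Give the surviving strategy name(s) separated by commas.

s2, s3, s4

For Firm A, Y strictly dominates W on the remaining columns (s1: 8>0, s2: 1>0, s3: 8>4, s4: 7>5); eliminate W.
For Firm B, s4 strictly dominates s1 on the remaining rows (X: 8>4, Y: 5>2, Z: 2>1); eliminate s1.
Among the remaining strategies, none is strictly dominated by another pure strategy of the same player, so the elimination stops.
Surviving strategies — Firm A: {X, Y, Z}; Firm B: {s2, s3, s4}.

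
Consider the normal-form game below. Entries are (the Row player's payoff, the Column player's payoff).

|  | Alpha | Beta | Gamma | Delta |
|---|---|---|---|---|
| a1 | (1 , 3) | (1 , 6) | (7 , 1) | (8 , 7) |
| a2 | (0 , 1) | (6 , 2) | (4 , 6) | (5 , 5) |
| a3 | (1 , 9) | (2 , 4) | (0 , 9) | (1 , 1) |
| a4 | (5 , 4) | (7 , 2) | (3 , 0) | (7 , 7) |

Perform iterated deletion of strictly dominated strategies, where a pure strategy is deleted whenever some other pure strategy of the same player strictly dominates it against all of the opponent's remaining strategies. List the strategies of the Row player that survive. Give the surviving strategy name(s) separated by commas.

a1

Row a3 is eliminated: a4 beats it against every remaining column (Alpha: 5>1, Beta: 7>2, Gamma: 3>0, Delta: 7>1).
The Column player's strategy Alpha is strictly dominated by Delta (a1: 7>3, a2: 5>1, a4: 7>4) and is removed.
Column Beta is eliminated: Delta beats it against every remaining row (a1: 7>6, a2: 5>2, a4: 7>2).
For the Row player, a1 strictly dominates a2 on the remaining columns (Gamma: 7>4, Delta: 8>5); eliminate a2.
For the Row player, a1 strictly dominates a4 on the remaining columns (Gamma: 7>3, Delta: 8>7); eliminate a4.
The Column player's strategy Gamma is strictly dominated by Delta (a1: 7>1) and is removed.
Among the remaining strategies, none is strictly dominated by another pure strategy of the same player, so the elimination stops.
Surviving strategies — the Row player: {a1}; the Column player: {Delta}.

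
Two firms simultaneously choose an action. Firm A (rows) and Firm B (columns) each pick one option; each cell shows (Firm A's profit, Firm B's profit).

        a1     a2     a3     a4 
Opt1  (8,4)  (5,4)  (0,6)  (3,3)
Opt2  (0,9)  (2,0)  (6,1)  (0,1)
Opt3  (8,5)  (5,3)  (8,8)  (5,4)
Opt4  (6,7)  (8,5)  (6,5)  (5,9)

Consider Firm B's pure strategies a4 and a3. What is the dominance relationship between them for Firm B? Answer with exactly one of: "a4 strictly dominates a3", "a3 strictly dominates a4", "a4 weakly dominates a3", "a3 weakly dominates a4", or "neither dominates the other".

Compare a4 to a3 across each choice by Firm A: Opt1: 3<6, Opt2: 1=1, Opt3: 4<8, Opt4: 9>5.
a4 does better at Opt4 but worse at Opt1, Opt3; neither strategy dominates the other.

neither dominates the other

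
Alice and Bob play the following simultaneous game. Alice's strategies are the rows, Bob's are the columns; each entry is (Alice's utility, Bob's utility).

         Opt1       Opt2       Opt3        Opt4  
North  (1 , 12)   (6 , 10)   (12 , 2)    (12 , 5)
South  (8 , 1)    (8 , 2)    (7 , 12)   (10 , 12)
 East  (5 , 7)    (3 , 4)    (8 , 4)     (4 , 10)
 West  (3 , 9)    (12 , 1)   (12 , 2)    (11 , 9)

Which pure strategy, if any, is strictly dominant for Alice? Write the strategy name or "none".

none

North fails to dominate South at Opt1 (1<8).
South fails to dominate North at Opt3 (7<12).
East fails to dominate North at Opt2 (3<6).
West fails to dominate North at Opt3 (12=12).
No single strategy dominates all the others.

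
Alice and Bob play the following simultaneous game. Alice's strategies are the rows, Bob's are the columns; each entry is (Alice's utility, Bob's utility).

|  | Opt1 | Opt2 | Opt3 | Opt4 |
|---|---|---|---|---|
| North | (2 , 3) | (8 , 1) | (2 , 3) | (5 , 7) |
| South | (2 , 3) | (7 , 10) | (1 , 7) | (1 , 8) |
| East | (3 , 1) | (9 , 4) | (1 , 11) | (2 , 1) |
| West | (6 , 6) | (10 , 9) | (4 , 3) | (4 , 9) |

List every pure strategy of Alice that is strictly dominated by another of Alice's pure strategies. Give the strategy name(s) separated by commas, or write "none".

North: no other strategy beats it everywhere (South at Opt1 (2=2); East at Opt3 (2>1); West at Opt4 (5>4)).
West strictly dominates South — Opt1: 6>2, Opt2: 10>7, Opt3: 4>1, Opt4: 4>1.
West strictly dominates East — Opt1: 6>3, Opt2: 10>9, Opt3: 4>1, Opt4: 4>2.
West: no other strategy beats it everywhere (North at Opt1 (6>2); South at Opt1 (6>2); East at Opt1 (6>3)).

South, East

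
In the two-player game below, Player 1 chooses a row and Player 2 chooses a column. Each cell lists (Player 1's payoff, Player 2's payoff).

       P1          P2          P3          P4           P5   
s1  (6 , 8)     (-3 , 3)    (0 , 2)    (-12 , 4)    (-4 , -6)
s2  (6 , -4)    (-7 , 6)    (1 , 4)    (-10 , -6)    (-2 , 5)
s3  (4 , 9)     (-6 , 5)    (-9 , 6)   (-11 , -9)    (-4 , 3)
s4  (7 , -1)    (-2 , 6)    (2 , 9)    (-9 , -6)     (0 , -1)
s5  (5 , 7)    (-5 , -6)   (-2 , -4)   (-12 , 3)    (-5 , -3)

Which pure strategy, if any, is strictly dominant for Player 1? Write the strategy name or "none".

s4

s4 vs s1: P1: 7>6, P2: -2>-3, P3: 2>0, P4: -9>-12, P5: 0>-4.
s4 vs s2: P1: 7>6, P2: -2>-7, P3: 2>1, P4: -9>-10, P5: 0>-2.
s4 vs s3: P1: 7>4, P2: -2>-6, P3: 2>-9, P4: -9>-11, P5: 0>-4.
s4 vs s5: P1: 7>5, P2: -2>-5, P3: 2>-2, P4: -9>-12, P5: 0>-5.
s4 strictly beats every other strategy against every opponent action, so it is strictly dominant.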